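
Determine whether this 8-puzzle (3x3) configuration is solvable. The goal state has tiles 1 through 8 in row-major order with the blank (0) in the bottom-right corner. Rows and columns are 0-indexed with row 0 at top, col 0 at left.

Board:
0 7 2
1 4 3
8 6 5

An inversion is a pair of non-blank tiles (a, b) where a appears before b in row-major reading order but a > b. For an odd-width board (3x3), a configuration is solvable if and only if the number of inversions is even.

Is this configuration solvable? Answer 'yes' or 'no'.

Inversions (pairs i<j in row-major order where tile[i] > tile[j] > 0): 11
11 is odd, so the puzzle is not solvable.

Answer: no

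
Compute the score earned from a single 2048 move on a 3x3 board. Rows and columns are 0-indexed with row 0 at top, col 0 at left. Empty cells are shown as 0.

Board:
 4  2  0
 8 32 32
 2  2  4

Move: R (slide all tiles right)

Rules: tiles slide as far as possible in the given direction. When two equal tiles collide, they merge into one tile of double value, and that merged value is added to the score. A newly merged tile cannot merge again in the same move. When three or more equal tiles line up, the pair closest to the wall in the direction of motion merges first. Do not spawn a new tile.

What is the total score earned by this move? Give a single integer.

Slide right:
row 0: [4, 2, 0] -> [0, 4, 2]  score +0 (running 0)
row 1: [8, 32, 32] -> [0, 8, 64]  score +64 (running 64)
row 2: [2, 2, 4] -> [0, 4, 4]  score +4 (running 68)
Board after move:
 0  4  2
 0  8 64
 0  4  4

Answer: 68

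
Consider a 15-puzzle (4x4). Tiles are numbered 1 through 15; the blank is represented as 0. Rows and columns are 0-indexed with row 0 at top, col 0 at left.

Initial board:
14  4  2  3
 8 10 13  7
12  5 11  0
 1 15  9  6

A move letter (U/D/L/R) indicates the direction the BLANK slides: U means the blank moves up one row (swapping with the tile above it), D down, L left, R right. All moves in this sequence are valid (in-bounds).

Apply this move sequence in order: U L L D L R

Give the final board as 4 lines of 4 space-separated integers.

Answer: 14  4  2  3
 8  5 10 13
12  0 11  7
 1 15  9  6

Derivation:
After move 1 (U):
14  4  2  3
 8 10 13  0
12  5 11  7
 1 15  9  6

After move 2 (L):
14  4  2  3
 8 10  0 13
12  5 11  7
 1 15  9  6

After move 3 (L):
14  4  2  3
 8  0 10 13
12  5 11  7
 1 15  9  6

After move 4 (D):
14  4  2  3
 8  5 10 13
12  0 11  7
 1 15  9  6

After move 5 (L):
14  4  2  3
 8  5 10 13
 0 12 11  7
 1 15  9  6

After move 6 (R):
14  4  2  3
 8  5 10 13
12  0 11  7
 1 15  9  6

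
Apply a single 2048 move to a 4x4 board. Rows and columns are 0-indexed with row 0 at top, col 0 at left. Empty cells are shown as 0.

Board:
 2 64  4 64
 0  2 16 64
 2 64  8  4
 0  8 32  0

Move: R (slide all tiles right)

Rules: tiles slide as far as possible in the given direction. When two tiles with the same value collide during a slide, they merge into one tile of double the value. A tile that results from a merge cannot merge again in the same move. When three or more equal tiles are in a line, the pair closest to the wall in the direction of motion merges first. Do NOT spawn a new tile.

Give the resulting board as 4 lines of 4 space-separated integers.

Slide right:
row 0: [2, 64, 4, 64] -> [2, 64, 4, 64]
row 1: [0, 2, 16, 64] -> [0, 2, 16, 64]
row 2: [2, 64, 8, 4] -> [2, 64, 8, 4]
row 3: [0, 8, 32, 0] -> [0, 0, 8, 32]

Answer:  2 64  4 64
 0  2 16 64
 2 64  8  4
 0  0  8 32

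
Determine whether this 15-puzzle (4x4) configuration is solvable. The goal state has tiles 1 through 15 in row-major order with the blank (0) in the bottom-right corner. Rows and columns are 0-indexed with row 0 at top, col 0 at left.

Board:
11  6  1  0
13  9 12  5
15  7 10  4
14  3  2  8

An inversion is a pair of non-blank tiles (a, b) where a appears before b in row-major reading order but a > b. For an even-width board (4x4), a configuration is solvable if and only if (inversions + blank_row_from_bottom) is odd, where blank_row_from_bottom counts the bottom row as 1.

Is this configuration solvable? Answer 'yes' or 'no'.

Answer: no

Derivation:
Inversions: 60
Blank is in row 0 (0-indexed from top), which is row 4 counting from the bottom (bottom = 1).
60 + 4 = 64, which is even, so the puzzle is not solvable.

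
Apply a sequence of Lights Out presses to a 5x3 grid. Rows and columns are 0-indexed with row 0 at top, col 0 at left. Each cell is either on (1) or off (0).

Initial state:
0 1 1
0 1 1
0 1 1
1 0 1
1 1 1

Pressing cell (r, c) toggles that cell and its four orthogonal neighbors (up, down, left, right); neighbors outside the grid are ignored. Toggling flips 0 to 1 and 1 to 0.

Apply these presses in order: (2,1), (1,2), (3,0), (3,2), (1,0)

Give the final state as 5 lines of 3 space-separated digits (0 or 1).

After press 1 at (2,1):
0 1 1
0 0 1
1 0 0
1 1 1
1 1 1

After press 2 at (1,2):
0 1 0
0 1 0
1 0 1
1 1 1
1 1 1

After press 3 at (3,0):
0 1 0
0 1 0
0 0 1
0 0 1
0 1 1

After press 4 at (3,2):
0 1 0
0 1 0
0 0 0
0 1 0
0 1 0

After press 5 at (1,0):
1 1 0
1 0 0
1 0 0
0 1 0
0 1 0

Answer: 1 1 0
1 0 0
1 0 0
0 1 0
0 1 0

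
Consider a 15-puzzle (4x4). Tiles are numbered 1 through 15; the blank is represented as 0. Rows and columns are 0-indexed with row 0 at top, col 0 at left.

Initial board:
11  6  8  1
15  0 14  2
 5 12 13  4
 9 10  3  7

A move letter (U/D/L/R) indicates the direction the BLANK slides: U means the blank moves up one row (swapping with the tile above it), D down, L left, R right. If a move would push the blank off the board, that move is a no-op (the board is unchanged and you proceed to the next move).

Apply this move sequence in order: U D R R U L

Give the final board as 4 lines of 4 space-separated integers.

After move 1 (U):
11  0  8  1
15  6 14  2
 5 12 13  4
 9 10  3  7

After move 2 (D):
11  6  8  1
15  0 14  2
 5 12 13  4
 9 10  3  7

After move 3 (R):
11  6  8  1
15 14  0  2
 5 12 13  4
 9 10  3  7

After move 4 (R):
11  6  8  1
15 14  2  0
 5 12 13  4
 9 10  3  7

After move 5 (U):
11  6  8  0
15 14  2  1
 5 12 13  4
 9 10  3  7

After move 6 (L):
11  6  0  8
15 14  2  1
 5 12 13  4
 9 10  3  7

Answer: 11  6  0  8
15 14  2  1
 5 12 13  4
 9 10  3  7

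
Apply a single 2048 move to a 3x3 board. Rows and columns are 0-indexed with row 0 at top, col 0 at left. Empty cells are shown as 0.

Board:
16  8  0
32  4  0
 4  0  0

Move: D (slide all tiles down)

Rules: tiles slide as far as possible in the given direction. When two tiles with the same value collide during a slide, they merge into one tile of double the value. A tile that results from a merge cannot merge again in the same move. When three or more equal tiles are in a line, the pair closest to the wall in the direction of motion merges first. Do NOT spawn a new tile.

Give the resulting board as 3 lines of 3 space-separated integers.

Slide down:
col 0: [16, 32, 4] -> [16, 32, 4]
col 1: [8, 4, 0] -> [0, 8, 4]
col 2: [0, 0, 0] -> [0, 0, 0]

Answer: 16  0  0
32  8  0
 4  4  0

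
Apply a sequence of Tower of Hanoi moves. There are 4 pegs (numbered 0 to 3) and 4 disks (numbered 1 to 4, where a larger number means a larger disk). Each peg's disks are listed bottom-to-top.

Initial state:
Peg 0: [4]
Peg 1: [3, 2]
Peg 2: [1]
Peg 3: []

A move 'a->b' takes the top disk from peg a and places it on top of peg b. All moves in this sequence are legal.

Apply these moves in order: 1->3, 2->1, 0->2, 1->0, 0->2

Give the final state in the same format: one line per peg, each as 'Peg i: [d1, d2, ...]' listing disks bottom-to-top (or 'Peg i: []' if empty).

After move 1 (1->3):
Peg 0: [4]
Peg 1: [3]
Peg 2: [1]
Peg 3: [2]

After move 2 (2->1):
Peg 0: [4]
Peg 1: [3, 1]
Peg 2: []
Peg 3: [2]

After move 3 (0->2):
Peg 0: []
Peg 1: [3, 1]
Peg 2: [4]
Peg 3: [2]

After move 4 (1->0):
Peg 0: [1]
Peg 1: [3]
Peg 2: [4]
Peg 3: [2]

After move 5 (0->2):
Peg 0: []
Peg 1: [3]
Peg 2: [4, 1]
Peg 3: [2]

Answer: Peg 0: []
Peg 1: [3]
Peg 2: [4, 1]
Peg 3: [2]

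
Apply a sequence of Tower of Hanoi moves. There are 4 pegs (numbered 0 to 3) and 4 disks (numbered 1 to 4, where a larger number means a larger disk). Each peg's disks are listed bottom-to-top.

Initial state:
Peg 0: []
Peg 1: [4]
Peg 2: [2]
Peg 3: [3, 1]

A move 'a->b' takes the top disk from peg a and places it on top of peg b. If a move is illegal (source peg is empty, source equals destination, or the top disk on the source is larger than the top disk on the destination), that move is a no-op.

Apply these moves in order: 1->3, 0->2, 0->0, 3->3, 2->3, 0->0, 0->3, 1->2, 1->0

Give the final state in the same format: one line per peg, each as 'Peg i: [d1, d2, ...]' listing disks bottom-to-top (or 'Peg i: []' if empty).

After move 1 (1->3):
Peg 0: []
Peg 1: [4]
Peg 2: [2]
Peg 3: [3, 1]

After move 2 (0->2):
Peg 0: []
Peg 1: [4]
Peg 2: [2]
Peg 3: [3, 1]

After move 3 (0->0):
Peg 0: []
Peg 1: [4]
Peg 2: [2]
Peg 3: [3, 1]

After move 4 (3->3):
Peg 0: []
Peg 1: [4]
Peg 2: [2]
Peg 3: [3, 1]

After move 5 (2->3):
Peg 0: []
Peg 1: [4]
Peg 2: [2]
Peg 3: [3, 1]

After move 6 (0->0):
Peg 0: []
Peg 1: [4]
Peg 2: [2]
Peg 3: [3, 1]

After move 7 (0->3):
Peg 0: []
Peg 1: [4]
Peg 2: [2]
Peg 3: [3, 1]

After move 8 (1->2):
Peg 0: []
Peg 1: [4]
Peg 2: [2]
Peg 3: [3, 1]

After move 9 (1->0):
Peg 0: [4]
Peg 1: []
Peg 2: [2]
Peg 3: [3, 1]

Answer: Peg 0: [4]
Peg 1: []
Peg 2: [2]
Peg 3: [3, 1]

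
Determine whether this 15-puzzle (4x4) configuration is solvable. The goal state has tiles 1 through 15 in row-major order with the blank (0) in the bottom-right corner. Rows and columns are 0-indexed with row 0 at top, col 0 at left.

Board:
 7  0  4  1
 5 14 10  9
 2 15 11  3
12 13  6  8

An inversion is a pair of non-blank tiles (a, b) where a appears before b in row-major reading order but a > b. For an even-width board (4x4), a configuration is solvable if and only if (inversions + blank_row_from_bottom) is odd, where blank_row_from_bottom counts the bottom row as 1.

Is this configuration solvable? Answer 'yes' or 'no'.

Answer: no

Derivation:
Inversions: 42
Blank is in row 0 (0-indexed from top), which is row 4 counting from the bottom (bottom = 1).
42 + 4 = 46, which is even, so the puzzle is not solvable.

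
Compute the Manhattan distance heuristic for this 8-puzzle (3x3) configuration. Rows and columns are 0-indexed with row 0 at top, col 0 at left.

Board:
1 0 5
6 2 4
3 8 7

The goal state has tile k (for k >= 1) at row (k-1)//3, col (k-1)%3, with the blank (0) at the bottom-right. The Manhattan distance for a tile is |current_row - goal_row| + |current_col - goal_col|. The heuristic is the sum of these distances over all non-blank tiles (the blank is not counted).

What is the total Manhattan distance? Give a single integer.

Answer: 13

Derivation:
Tile 1: at (0,0), goal (0,0), distance |0-0|+|0-0| = 0
Tile 5: at (0,2), goal (1,1), distance |0-1|+|2-1| = 2
Tile 6: at (1,0), goal (1,2), distance |1-1|+|0-2| = 2
Tile 2: at (1,1), goal (0,1), distance |1-0|+|1-1| = 1
Tile 4: at (1,2), goal (1,0), distance |1-1|+|2-0| = 2
Tile 3: at (2,0), goal (0,2), distance |2-0|+|0-2| = 4
Tile 8: at (2,1), goal (2,1), distance |2-2|+|1-1| = 0
Tile 7: at (2,2), goal (2,0), distance |2-2|+|2-0| = 2
Sum: 0 + 2 + 2 + 1 + 2 + 4 + 0 + 2 = 13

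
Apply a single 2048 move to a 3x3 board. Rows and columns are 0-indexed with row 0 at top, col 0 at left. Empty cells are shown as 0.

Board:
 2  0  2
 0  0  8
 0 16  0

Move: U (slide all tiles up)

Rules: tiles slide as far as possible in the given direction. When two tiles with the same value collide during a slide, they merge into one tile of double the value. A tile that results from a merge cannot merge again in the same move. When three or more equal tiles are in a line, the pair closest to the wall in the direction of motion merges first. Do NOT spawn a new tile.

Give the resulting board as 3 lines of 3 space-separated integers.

Answer:  2 16  2
 0  0  8
 0  0  0

Derivation:
Slide up:
col 0: [2, 0, 0] -> [2, 0, 0]
col 1: [0, 0, 16] -> [16, 0, 0]
col 2: [2, 8, 0] -> [2, 8, 0]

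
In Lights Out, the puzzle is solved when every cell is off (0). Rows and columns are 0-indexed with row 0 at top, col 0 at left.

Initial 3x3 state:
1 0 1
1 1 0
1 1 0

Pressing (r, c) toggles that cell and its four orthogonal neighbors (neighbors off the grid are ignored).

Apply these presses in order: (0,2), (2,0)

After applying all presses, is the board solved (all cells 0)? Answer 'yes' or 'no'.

Answer: no

Derivation:
After press 1 at (0,2):
1 1 0
1 1 1
1 1 0

After press 2 at (2,0):
1 1 0
0 1 1
0 0 0

Lights still on: 4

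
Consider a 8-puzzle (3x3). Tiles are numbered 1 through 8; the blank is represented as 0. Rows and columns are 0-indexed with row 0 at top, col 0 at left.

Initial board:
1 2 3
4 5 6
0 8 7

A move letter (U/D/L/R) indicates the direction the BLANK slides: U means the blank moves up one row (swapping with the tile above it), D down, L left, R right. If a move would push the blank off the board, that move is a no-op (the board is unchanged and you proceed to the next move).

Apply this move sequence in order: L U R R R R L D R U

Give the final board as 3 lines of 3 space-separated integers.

Answer: 1 2 3
5 8 0
4 7 6

Derivation:
After move 1 (L):
1 2 3
4 5 6
0 8 7

After move 2 (U):
1 2 3
0 5 6
4 8 7

After move 3 (R):
1 2 3
5 0 6
4 8 7

After move 4 (R):
1 2 3
5 6 0
4 8 7

After move 5 (R):
1 2 3
5 6 0
4 8 7

After move 6 (R):
1 2 3
5 6 0
4 8 7

After move 7 (L):
1 2 3
5 0 6
4 8 7

After move 8 (D):
1 2 3
5 8 6
4 0 7

After move 9 (R):
1 2 3
5 8 6
4 7 0

After move 10 (U):
1 2 3
5 8 0
4 7 6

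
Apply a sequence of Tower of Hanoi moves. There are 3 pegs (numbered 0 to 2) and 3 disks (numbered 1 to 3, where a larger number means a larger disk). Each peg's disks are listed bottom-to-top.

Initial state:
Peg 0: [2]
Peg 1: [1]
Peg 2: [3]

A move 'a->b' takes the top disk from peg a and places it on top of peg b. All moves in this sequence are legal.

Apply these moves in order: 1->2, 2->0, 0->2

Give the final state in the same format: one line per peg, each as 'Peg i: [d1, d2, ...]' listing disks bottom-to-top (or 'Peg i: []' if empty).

After move 1 (1->2):
Peg 0: [2]
Peg 1: []
Peg 2: [3, 1]

After move 2 (2->0):
Peg 0: [2, 1]
Peg 1: []
Peg 2: [3]

After move 3 (0->2):
Peg 0: [2]
Peg 1: []
Peg 2: [3, 1]

Answer: Peg 0: [2]
Peg 1: []
Peg 2: [3, 1]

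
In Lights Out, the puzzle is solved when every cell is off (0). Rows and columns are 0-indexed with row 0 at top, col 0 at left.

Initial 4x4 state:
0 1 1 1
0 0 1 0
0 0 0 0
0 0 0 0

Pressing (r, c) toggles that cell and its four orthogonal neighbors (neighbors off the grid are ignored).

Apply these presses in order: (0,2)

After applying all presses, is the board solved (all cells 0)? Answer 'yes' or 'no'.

Answer: yes

Derivation:
After press 1 at (0,2):
0 0 0 0
0 0 0 0
0 0 0 0
0 0 0 0

Lights still on: 0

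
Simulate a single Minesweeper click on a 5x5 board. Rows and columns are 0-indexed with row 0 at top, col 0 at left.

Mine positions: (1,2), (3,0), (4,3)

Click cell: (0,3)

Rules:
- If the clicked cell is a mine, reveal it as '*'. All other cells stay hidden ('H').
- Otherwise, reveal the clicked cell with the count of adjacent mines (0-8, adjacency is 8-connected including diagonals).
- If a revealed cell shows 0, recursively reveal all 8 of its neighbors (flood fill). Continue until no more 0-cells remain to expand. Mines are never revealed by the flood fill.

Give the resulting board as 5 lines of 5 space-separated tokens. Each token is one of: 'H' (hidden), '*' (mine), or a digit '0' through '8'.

H H H 1 H
H H H H H
H H H H H
H H H H H
H H H H H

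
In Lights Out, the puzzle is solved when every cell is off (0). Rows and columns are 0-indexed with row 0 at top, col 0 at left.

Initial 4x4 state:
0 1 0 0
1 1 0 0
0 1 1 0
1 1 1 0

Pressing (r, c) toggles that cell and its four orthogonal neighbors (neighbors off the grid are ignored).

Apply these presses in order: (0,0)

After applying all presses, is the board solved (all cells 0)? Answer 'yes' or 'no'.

Answer: no

Derivation:
After press 1 at (0,0):
1 0 0 0
0 1 0 0
0 1 1 0
1 1 1 0

Lights still on: 7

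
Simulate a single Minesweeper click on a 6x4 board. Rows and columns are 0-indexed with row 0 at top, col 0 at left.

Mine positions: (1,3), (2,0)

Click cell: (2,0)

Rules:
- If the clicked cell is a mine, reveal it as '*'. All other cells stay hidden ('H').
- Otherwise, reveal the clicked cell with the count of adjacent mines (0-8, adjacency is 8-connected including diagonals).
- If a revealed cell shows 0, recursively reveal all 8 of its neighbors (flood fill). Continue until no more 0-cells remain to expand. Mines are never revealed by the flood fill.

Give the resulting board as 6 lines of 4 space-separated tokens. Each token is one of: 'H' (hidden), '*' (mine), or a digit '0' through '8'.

H H H H
H H H H
* H H H
H H H H
H H H H
H H H H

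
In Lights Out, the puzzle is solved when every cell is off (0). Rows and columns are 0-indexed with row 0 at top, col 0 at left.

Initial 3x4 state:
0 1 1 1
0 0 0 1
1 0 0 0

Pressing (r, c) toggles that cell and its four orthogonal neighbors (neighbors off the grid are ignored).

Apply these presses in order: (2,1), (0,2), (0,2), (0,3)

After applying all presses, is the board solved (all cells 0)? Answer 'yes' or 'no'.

After press 1 at (2,1):
0 1 1 1
0 1 0 1
0 1 1 0

After press 2 at (0,2):
0 0 0 0
0 1 1 1
0 1 1 0

After press 3 at (0,2):
0 1 1 1
0 1 0 1
0 1 1 0

After press 4 at (0,3):
0 1 0 0
0 1 0 0
0 1 1 0

Lights still on: 4

Answer: no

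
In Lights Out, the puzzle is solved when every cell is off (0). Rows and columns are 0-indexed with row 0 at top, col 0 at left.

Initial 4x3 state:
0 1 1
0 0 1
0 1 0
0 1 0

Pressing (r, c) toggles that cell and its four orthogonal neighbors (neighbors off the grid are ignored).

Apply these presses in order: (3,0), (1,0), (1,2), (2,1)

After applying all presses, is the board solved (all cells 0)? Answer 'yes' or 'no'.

After press 1 at (3,0):
0 1 1
0 0 1
1 1 0
1 0 0

After press 2 at (1,0):
1 1 1
1 1 1
0 1 0
1 0 0

After press 3 at (1,2):
1 1 0
1 0 0
0 1 1
1 0 0

After press 4 at (2,1):
1 1 0
1 1 0
1 0 0
1 1 0

Lights still on: 7

Answer: no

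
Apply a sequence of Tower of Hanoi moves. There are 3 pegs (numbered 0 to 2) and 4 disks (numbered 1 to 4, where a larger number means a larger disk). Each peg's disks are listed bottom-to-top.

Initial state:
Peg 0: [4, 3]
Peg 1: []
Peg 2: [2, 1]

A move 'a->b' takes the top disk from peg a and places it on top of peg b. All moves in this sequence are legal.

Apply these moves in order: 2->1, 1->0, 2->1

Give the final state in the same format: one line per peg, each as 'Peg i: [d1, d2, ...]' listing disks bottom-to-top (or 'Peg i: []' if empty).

Answer: Peg 0: [4, 3, 1]
Peg 1: [2]
Peg 2: []

Derivation:
After move 1 (2->1):
Peg 0: [4, 3]
Peg 1: [1]
Peg 2: [2]

After move 2 (1->0):
Peg 0: [4, 3, 1]
Peg 1: []
Peg 2: [2]

After move 3 (2->1):
Peg 0: [4, 3, 1]
Peg 1: [2]
Peg 2: []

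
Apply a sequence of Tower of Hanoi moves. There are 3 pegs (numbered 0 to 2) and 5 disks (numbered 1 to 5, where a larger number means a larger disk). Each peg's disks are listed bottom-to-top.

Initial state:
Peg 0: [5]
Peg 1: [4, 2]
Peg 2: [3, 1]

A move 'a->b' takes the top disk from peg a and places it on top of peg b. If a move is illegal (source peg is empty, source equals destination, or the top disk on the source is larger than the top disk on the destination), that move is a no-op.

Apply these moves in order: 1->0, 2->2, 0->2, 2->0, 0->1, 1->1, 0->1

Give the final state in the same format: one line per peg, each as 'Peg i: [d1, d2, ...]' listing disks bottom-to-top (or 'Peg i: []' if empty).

Answer: Peg 0: [5, 2]
Peg 1: [4, 1]
Peg 2: [3]

Derivation:
After move 1 (1->0):
Peg 0: [5, 2]
Peg 1: [4]
Peg 2: [3, 1]

After move 2 (2->2):
Peg 0: [5, 2]
Peg 1: [4]
Peg 2: [3, 1]

After move 3 (0->2):
Peg 0: [5, 2]
Peg 1: [4]
Peg 2: [3, 1]

After move 4 (2->0):
Peg 0: [5, 2, 1]
Peg 1: [4]
Peg 2: [3]

After move 5 (0->1):
Peg 0: [5, 2]
Peg 1: [4, 1]
Peg 2: [3]

After move 6 (1->1):
Peg 0: [5, 2]
Peg 1: [4, 1]
Peg 2: [3]

After move 7 (0->1):
Peg 0: [5, 2]
Peg 1: [4, 1]
Peg 2: [3]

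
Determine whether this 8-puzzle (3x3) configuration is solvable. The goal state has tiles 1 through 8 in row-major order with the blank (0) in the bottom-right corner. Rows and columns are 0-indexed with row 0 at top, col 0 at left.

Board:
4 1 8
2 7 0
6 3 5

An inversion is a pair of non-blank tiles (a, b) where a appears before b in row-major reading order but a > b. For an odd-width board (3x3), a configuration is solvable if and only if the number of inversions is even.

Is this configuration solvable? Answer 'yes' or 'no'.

Inversions (pairs i<j in row-major order where tile[i] > tile[j] > 0): 13
13 is odd, so the puzzle is not solvable.

Answer: no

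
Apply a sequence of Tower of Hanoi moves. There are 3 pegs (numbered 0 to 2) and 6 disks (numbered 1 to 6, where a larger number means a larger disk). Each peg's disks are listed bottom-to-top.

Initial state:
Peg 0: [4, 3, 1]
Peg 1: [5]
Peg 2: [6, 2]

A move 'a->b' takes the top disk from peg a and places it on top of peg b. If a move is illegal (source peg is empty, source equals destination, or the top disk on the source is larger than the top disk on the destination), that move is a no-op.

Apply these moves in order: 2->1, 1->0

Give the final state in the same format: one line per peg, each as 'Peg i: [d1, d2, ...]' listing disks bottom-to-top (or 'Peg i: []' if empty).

After move 1 (2->1):
Peg 0: [4, 3, 1]
Peg 1: [5, 2]
Peg 2: [6]

After move 2 (1->0):
Peg 0: [4, 3, 1]
Peg 1: [5, 2]
Peg 2: [6]

Answer: Peg 0: [4, 3, 1]
Peg 1: [5, 2]
Peg 2: [6]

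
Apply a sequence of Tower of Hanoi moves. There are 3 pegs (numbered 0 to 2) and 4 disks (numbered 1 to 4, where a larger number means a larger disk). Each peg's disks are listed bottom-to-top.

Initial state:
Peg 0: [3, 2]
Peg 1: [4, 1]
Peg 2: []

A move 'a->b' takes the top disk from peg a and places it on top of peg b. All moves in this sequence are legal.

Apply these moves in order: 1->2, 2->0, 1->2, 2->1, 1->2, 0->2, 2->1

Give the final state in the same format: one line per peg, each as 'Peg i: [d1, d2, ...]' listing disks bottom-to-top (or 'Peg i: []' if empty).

After move 1 (1->2):
Peg 0: [3, 2]
Peg 1: [4]
Peg 2: [1]

After move 2 (2->0):
Peg 0: [3, 2, 1]
Peg 1: [4]
Peg 2: []

After move 3 (1->2):
Peg 0: [3, 2, 1]
Peg 1: []
Peg 2: [4]

After move 4 (2->1):
Peg 0: [3, 2, 1]
Peg 1: [4]
Peg 2: []

After move 5 (1->2):
Peg 0: [3, 2, 1]
Peg 1: []
Peg 2: [4]

After move 6 (0->2):
Peg 0: [3, 2]
Peg 1: []
Peg 2: [4, 1]

After move 7 (2->1):
Peg 0: [3, 2]
Peg 1: [1]
Peg 2: [4]

Answer: Peg 0: [3, 2]
Peg 1: [1]
Peg 2: [4]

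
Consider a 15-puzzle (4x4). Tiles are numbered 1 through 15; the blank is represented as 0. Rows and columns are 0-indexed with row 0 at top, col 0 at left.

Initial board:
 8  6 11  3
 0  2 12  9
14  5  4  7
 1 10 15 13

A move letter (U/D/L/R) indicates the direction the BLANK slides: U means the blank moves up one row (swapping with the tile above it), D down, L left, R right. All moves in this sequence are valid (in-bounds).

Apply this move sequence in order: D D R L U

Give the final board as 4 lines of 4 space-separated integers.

Answer:  8  6 11  3
14  2 12  9
 0  5  4  7
 1 10 15 13

Derivation:
After move 1 (D):
 8  6 11  3
14  2 12  9
 0  5  4  7
 1 10 15 13

After move 2 (D):
 8  6 11  3
14  2 12  9
 1  5  4  7
 0 10 15 13

After move 3 (R):
 8  6 11  3
14  2 12  9
 1  5  4  7
10  0 15 13

After move 4 (L):
 8  6 11  3
14  2 12  9
 1  5  4  7
 0 10 15 13

After move 5 (U):
 8  6 11  3
14  2 12  9
 0  5  4  7
 1 10 15 13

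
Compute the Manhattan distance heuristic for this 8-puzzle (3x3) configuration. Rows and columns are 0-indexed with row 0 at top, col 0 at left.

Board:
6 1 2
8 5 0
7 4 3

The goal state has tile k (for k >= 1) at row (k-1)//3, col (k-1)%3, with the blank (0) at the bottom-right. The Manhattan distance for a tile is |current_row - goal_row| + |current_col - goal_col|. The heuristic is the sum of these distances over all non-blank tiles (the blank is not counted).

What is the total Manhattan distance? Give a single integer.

Answer: 11

Derivation:
Tile 6: (0,0)->(1,2) = 3
Tile 1: (0,1)->(0,0) = 1
Tile 2: (0,2)->(0,1) = 1
Tile 8: (1,0)->(2,1) = 2
Tile 5: (1,1)->(1,1) = 0
Tile 7: (2,0)->(2,0) = 0
Tile 4: (2,1)->(1,0) = 2
Tile 3: (2,2)->(0,2) = 2
Sum: 3 + 1 + 1 + 2 + 0 + 0 + 2 + 2 = 11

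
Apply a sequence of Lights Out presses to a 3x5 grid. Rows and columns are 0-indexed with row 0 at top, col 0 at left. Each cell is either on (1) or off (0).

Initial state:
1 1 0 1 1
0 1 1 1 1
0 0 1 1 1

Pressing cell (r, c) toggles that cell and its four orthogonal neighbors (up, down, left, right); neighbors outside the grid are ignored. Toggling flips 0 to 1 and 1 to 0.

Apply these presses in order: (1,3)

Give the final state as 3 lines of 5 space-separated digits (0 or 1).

After press 1 at (1,3):
1 1 0 0 1
0 1 0 0 0
0 0 1 0 1

Answer: 1 1 0 0 1
0 1 0 0 0
0 0 1 0 1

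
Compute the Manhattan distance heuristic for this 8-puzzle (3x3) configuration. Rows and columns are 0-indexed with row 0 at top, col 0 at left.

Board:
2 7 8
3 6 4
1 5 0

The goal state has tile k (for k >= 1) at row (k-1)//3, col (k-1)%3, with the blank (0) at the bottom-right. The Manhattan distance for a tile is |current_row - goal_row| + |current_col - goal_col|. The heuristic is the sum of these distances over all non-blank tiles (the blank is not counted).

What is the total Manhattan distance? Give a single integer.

Answer: 16

Derivation:
Tile 2: (0,0)->(0,1) = 1
Tile 7: (0,1)->(2,0) = 3
Tile 8: (0,2)->(2,1) = 3
Tile 3: (1,0)->(0,2) = 3
Tile 6: (1,1)->(1,2) = 1
Tile 4: (1,2)->(1,0) = 2
Tile 1: (2,0)->(0,0) = 2
Tile 5: (2,1)->(1,1) = 1
Sum: 1 + 3 + 3 + 3 + 1 + 2 + 2 + 1 = 16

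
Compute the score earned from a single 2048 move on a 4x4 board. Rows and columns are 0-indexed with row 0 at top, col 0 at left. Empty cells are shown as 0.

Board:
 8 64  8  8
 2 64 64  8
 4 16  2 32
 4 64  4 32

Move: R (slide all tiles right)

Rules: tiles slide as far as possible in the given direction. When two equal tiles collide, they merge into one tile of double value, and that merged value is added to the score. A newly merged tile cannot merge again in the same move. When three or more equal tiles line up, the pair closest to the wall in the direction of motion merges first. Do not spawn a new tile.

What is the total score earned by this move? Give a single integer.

Slide right:
row 0: [8, 64, 8, 8] -> [0, 8, 64, 16]  score +16 (running 16)
row 1: [2, 64, 64, 8] -> [0, 2, 128, 8]  score +128 (running 144)
row 2: [4, 16, 2, 32] -> [4, 16, 2, 32]  score +0 (running 144)
row 3: [4, 64, 4, 32] -> [4, 64, 4, 32]  score +0 (running 144)
Board after move:
  0   8  64  16
  0   2 128   8
  4  16   2  32
  4  64   4  32

Answer: 144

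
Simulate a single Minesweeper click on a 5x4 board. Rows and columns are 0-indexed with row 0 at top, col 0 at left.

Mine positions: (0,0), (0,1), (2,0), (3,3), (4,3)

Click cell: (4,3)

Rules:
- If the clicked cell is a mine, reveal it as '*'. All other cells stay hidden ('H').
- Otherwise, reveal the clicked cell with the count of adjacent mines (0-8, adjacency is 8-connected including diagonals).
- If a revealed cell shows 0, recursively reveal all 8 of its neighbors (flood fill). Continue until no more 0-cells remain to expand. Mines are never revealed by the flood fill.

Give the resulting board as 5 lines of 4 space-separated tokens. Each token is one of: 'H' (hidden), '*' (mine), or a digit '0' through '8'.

H H H H
H H H H
H H H H
H H H H
H H H *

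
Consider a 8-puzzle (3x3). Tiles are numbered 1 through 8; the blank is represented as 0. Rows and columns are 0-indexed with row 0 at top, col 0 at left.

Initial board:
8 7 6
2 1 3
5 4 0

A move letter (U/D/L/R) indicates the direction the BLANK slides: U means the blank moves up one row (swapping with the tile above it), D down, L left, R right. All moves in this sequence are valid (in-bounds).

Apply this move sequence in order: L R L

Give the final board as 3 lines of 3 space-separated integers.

Answer: 8 7 6
2 1 3
5 0 4

Derivation:
After move 1 (L):
8 7 6
2 1 3
5 0 4

After move 2 (R):
8 7 6
2 1 3
5 4 0

After move 3 (L):
8 7 6
2 1 3
5 0 4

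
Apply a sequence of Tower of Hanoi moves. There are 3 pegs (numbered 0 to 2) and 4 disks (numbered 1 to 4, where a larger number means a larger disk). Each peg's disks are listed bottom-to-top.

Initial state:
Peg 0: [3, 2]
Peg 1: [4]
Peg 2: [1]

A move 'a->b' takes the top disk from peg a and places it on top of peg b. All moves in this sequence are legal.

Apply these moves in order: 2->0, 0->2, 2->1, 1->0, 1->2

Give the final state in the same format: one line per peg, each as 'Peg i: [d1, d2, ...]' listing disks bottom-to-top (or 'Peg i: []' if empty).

After move 1 (2->0):
Peg 0: [3, 2, 1]
Peg 1: [4]
Peg 2: []

After move 2 (0->2):
Peg 0: [3, 2]
Peg 1: [4]
Peg 2: [1]

After move 3 (2->1):
Peg 0: [3, 2]
Peg 1: [4, 1]
Peg 2: []

After move 4 (1->0):
Peg 0: [3, 2, 1]
Peg 1: [4]
Peg 2: []

After move 5 (1->2):
Peg 0: [3, 2, 1]
Peg 1: []
Peg 2: [4]

Answer: Peg 0: [3, 2, 1]
Peg 1: []
Peg 2: [4]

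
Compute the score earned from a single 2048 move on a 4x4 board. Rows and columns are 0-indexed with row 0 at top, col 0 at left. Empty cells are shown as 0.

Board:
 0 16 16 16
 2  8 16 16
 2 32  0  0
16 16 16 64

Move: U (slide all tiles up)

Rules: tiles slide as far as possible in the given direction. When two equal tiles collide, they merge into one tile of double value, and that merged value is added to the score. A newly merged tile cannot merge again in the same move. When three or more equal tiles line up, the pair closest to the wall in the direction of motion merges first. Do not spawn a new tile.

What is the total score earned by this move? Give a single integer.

Slide up:
col 0: [0, 2, 2, 16] -> [4, 16, 0, 0]  score +4 (running 4)
col 1: [16, 8, 32, 16] -> [16, 8, 32, 16]  score +0 (running 4)
col 2: [16, 16, 0, 16] -> [32, 16, 0, 0]  score +32 (running 36)
col 3: [16, 16, 0, 64] -> [32, 64, 0, 0]  score +32 (running 68)
Board after move:
 4 16 32 32
16  8 16 64
 0 32  0  0
 0 16  0  0

Answer: 68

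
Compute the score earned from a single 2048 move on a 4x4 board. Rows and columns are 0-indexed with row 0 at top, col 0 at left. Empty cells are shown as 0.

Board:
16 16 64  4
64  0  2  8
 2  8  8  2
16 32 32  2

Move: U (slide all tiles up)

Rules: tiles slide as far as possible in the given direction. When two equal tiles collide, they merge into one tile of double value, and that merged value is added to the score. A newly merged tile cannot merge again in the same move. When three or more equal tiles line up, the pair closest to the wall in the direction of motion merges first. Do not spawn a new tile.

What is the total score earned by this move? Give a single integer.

Answer: 4

Derivation:
Slide up:
col 0: [16, 64, 2, 16] -> [16, 64, 2, 16]  score +0 (running 0)
col 1: [16, 0, 8, 32] -> [16, 8, 32, 0]  score +0 (running 0)
col 2: [64, 2, 8, 32] -> [64, 2, 8, 32]  score +0 (running 0)
col 3: [4, 8, 2, 2] -> [4, 8, 4, 0]  score +4 (running 4)
Board after move:
16 16 64  4
64  8  2  8
 2 32  8  4
16  0 32  0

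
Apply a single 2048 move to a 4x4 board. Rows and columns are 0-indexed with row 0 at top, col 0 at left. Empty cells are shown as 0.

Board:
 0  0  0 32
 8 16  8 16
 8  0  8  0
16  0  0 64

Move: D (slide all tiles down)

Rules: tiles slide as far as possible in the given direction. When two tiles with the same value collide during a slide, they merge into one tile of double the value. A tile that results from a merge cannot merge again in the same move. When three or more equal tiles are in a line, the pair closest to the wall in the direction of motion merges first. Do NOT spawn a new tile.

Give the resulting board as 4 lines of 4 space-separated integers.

Answer:  0  0  0  0
 0  0  0 32
16  0  0 16
16 16 16 64

Derivation:
Slide down:
col 0: [0, 8, 8, 16] -> [0, 0, 16, 16]
col 1: [0, 16, 0, 0] -> [0, 0, 0, 16]
col 2: [0, 8, 8, 0] -> [0, 0, 0, 16]
col 3: [32, 16, 0, 64] -> [0, 32, 16, 64]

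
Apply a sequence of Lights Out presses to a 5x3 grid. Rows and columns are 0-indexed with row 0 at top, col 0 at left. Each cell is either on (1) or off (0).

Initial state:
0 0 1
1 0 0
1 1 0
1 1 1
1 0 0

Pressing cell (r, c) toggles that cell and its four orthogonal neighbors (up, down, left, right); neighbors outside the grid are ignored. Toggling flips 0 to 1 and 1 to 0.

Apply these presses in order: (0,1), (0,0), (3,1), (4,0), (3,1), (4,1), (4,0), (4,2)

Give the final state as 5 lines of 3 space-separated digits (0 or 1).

After press 1 at (0,1):
1 1 0
1 1 0
1 1 0
1 1 1
1 0 0

After press 2 at (0,0):
0 0 0
0 1 0
1 1 0
1 1 1
1 0 0

After press 3 at (3,1):
0 0 0
0 1 0
1 0 0
0 0 0
1 1 0

After press 4 at (4,0):
0 0 0
0 1 0
1 0 0
1 0 0
0 0 0

After press 5 at (3,1):
0 0 0
0 1 0
1 1 0
0 1 1
0 1 0

After press 6 at (4,1):
0 0 0
0 1 0
1 1 0
0 0 1
1 0 1

After press 7 at (4,0):
0 0 0
0 1 0
1 1 0
1 0 1
0 1 1

After press 8 at (4,2):
0 0 0
0 1 0
1 1 0
1 0 0
0 0 0

Answer: 0 0 0
0 1 0
1 1 0
1 0 0
0 0 0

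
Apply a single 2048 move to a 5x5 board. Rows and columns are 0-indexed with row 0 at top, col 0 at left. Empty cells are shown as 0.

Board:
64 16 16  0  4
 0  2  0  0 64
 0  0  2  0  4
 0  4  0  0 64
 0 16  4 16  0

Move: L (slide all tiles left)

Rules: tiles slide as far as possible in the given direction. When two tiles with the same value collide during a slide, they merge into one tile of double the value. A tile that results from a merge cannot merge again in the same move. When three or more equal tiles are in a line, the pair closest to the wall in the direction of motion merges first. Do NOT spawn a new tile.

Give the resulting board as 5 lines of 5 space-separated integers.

Slide left:
row 0: [64, 16, 16, 0, 4] -> [64, 32, 4, 0, 0]
row 1: [0, 2, 0, 0, 64] -> [2, 64, 0, 0, 0]
row 2: [0, 0, 2, 0, 4] -> [2, 4, 0, 0, 0]
row 3: [0, 4, 0, 0, 64] -> [4, 64, 0, 0, 0]
row 4: [0, 16, 4, 16, 0] -> [16, 4, 16, 0, 0]

Answer: 64 32  4  0  0
 2 64  0  0  0
 2  4  0  0  0
 4 64  0  0  0
16  4 16  0  0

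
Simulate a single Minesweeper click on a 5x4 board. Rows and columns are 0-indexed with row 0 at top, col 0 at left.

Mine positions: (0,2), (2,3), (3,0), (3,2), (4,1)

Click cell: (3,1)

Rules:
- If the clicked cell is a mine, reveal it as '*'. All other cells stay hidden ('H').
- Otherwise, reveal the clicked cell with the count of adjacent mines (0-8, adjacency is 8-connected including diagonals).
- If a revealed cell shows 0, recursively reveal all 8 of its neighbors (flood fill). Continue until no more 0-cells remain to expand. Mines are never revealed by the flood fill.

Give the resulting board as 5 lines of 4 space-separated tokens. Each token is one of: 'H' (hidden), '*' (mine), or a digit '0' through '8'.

H H H H
H H H H
H H H H
H 3 H H
H H H H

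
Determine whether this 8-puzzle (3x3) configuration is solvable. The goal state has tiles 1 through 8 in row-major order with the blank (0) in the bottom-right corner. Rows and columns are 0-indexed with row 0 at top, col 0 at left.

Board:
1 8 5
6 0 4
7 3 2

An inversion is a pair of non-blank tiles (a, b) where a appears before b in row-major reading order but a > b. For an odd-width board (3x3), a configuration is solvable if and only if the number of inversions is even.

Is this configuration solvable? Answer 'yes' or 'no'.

Inversions (pairs i<j in row-major order where tile[i] > tile[j] > 0): 17
17 is odd, so the puzzle is not solvable.

Answer: no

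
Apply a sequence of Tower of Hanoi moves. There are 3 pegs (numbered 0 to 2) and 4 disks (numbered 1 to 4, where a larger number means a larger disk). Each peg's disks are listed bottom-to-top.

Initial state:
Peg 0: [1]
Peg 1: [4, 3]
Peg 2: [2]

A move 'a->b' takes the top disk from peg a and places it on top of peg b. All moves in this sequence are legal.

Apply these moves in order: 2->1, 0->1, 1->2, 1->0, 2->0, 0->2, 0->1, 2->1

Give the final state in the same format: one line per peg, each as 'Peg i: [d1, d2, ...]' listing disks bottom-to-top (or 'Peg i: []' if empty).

After move 1 (2->1):
Peg 0: [1]
Peg 1: [4, 3, 2]
Peg 2: []

After move 2 (0->1):
Peg 0: []
Peg 1: [4, 3, 2, 1]
Peg 2: []

After move 3 (1->2):
Peg 0: []
Peg 1: [4, 3, 2]
Peg 2: [1]

After move 4 (1->0):
Peg 0: [2]
Peg 1: [4, 3]
Peg 2: [1]

After move 5 (2->0):
Peg 0: [2, 1]
Peg 1: [4, 3]
Peg 2: []

After move 6 (0->2):
Peg 0: [2]
Peg 1: [4, 3]
Peg 2: [1]

After move 7 (0->1):
Peg 0: []
Peg 1: [4, 3, 2]
Peg 2: [1]

After move 8 (2->1):
Peg 0: []
Peg 1: [4, 3, 2, 1]
Peg 2: []

Answer: Peg 0: []
Peg 1: [4, 3, 2, 1]
Peg 2: []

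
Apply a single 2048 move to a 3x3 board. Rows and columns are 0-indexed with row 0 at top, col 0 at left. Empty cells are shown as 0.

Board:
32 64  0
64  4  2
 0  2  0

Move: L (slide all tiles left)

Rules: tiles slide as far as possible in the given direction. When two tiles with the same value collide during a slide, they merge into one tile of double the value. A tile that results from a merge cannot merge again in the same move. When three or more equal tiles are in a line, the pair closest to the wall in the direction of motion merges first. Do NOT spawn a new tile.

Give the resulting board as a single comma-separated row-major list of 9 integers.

Answer: 32, 64, 0, 64, 4, 2, 2, 0, 0

Derivation:
Slide left:
row 0: [32, 64, 0] -> [32, 64, 0]
row 1: [64, 4, 2] -> [64, 4, 2]
row 2: [0, 2, 0] -> [2, 0, 0]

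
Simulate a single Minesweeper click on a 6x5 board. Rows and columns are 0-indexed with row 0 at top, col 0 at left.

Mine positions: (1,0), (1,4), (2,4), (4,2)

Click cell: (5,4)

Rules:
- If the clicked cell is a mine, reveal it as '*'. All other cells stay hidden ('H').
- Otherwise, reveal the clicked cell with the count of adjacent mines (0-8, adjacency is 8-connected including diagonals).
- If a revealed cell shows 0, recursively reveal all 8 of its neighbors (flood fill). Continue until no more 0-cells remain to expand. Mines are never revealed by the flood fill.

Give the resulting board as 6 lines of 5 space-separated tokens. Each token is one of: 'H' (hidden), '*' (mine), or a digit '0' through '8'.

H H H H H
H H H H H
H H H H H
H H H 2 1
H H H 1 0
H H H 1 0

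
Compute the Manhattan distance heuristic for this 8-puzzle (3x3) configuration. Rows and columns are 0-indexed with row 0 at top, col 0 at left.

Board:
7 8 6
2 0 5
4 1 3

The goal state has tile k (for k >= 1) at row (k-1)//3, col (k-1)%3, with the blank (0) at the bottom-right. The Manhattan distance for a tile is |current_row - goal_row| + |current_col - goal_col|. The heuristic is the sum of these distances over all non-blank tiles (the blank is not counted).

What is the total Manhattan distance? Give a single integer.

Answer: 14

Derivation:
Tile 7: (0,0)->(2,0) = 2
Tile 8: (0,1)->(2,1) = 2
Tile 6: (0,2)->(1,2) = 1
Tile 2: (1,0)->(0,1) = 2
Tile 5: (1,2)->(1,1) = 1
Tile 4: (2,0)->(1,0) = 1
Tile 1: (2,1)->(0,0) = 3
Tile 3: (2,2)->(0,2) = 2
Sum: 2 + 2 + 1 + 2 + 1 + 1 + 3 + 2 = 14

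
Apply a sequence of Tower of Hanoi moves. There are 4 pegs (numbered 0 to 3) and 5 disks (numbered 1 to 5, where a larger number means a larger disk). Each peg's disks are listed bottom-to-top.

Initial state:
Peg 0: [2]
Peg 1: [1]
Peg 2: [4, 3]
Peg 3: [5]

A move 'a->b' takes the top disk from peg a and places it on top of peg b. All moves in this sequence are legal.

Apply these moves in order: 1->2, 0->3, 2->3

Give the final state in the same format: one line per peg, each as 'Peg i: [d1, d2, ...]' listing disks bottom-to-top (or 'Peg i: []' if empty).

Answer: Peg 0: []
Peg 1: []
Peg 2: [4, 3]
Peg 3: [5, 2, 1]

Derivation:
After move 1 (1->2):
Peg 0: [2]
Peg 1: []
Peg 2: [4, 3, 1]
Peg 3: [5]

After move 2 (0->3):
Peg 0: []
Peg 1: []
Peg 2: [4, 3, 1]
Peg 3: [5, 2]

After move 3 (2->3):
Peg 0: []
Peg 1: []
Peg 2: [4, 3]
Peg 3: [5, 2, 1]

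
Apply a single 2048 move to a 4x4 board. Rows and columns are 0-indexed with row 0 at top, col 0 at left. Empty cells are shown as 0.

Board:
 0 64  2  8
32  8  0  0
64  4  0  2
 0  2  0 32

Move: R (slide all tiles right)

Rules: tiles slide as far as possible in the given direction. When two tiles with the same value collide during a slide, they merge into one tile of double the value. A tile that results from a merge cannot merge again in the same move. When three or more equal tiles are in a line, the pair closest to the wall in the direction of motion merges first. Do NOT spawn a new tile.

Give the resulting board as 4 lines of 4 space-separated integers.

Slide right:
row 0: [0, 64, 2, 8] -> [0, 64, 2, 8]
row 1: [32, 8, 0, 0] -> [0, 0, 32, 8]
row 2: [64, 4, 0, 2] -> [0, 64, 4, 2]
row 3: [0, 2, 0, 32] -> [0, 0, 2, 32]

Answer:  0 64  2  8
 0  0 32  8
 0 64  4  2
 0  0  2 32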